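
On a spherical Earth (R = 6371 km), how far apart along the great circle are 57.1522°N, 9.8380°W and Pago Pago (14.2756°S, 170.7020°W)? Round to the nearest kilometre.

Δλ = -170.7020 − -9.8380 = -160.8640°.
Δφ = -14.2756 − 57.1522 = -71.4278°.
a = sin²(Δφ/2) + cos φ₁ · cos φ₂ · sin²(Δλ/2) = 0.851887.
c = 2·atan2(√a, √(1−a)) = 2.35149 rad → d = 6371·c ≈ 14981.36 km.

14981 km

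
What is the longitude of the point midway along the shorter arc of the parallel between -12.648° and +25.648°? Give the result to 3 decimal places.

+6.500°

Signed shortest Δλ from -12.648° to +25.648° is +38.296°.
Midpoint longitude = -12.648° + (+38.296°)/2 = -12.648° + 19.148° = +6.500°.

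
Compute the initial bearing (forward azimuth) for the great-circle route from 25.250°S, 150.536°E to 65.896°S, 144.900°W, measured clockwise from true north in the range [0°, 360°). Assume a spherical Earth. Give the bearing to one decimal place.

Δλ = -144.900 − 150.536 = -295.436°; wrapped into (−180°, 180°]: 64.564°.
θ = atan2( sin Δλ · cos φ₂ , cos φ₁ · sin φ₂ − sin φ₁ · cos φ₂ · cos Δλ )
  = atan2(0.36881, -0.75077) = 153.838° → normalised to [0°, 360°): 153.838°.

153.8°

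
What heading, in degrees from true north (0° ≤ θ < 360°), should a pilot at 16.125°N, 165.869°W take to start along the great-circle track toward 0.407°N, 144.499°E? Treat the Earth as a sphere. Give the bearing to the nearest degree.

Δλ = 144.499 − -165.869 = 310.368°; wrapped into (−180°, 180°]: -49.632°.
θ = atan2( sin Δλ · cos φ₂ , cos φ₁ · sin φ₂ − sin φ₁ · cos φ₂ · cos Δλ )
  = atan2(-0.76188, -0.17306) = -102.797° → normalised to [0°, 360°): 257.203°.

257°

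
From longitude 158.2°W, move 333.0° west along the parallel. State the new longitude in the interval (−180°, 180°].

131.2°W

Start at -158.2°; shift −333.0° → -491.2°.
-491.2° lies outside (−180°, 180°]; add 360° → -131.2°.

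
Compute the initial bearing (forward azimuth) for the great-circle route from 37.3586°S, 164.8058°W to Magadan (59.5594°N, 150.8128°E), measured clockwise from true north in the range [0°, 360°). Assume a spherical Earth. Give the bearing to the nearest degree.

339°

Δλ = 150.8128 − -164.8058 = 315.6186°; wrapped into (−180°, 180°]: -44.3814°.
θ = atan2( sin Δλ · cos φ₂ , cos φ₁ · sin φ₂ − sin φ₁ · cos φ₂ · cos Δλ )
  = atan2(-0.35436, 0.90501) = -21.383° → normalised to [0°, 360°): 338.617°.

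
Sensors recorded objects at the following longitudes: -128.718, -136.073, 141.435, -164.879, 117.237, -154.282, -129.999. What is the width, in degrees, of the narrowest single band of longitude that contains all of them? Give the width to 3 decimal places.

114.045°

Sort the longitudes: -164.879°, -154.282°, -136.073°, -129.999°, -128.718°, +117.237°, +141.435°.
Eastward gaps between consecutive values (wrapping around): 10.597°, 18.209°, 6.074°, 1.281°, 245.955°, 24.198°, 53.686°.
Largest gap = 245.955° ⇒ minimal covering band is its complement: 360° − 245.955° = 114.045°.
Band runs from +117.237° eastward to -128.718°, crossing the antimeridian.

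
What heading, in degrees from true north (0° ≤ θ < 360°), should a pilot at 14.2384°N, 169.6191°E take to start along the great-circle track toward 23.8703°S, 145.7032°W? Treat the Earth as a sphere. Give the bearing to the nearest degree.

Δλ = -145.7032 − 169.6191 = -315.3223°; wrapped into (−180°, 180°]: 44.6777°.
θ = atan2( sin Δλ · cos φ₂ , cos φ₁ · sin φ₂ − sin φ₁ · cos φ₂ · cos Δλ )
  = atan2(0.64298, -0.55217) = 130.655° → normalised to [0°, 360°): 130.655°.

131°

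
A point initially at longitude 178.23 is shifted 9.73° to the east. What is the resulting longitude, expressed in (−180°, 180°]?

Start at +178.23°; shift +9.73° → +187.96°.
+187.96° lies outside (−180°, 180°]; subtract 360° → -172.04°.

-172.04°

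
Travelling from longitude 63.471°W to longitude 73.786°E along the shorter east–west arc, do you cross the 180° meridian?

Signed shortest Δλ = ((73.786 − -63.471 + 180) mod 360) − 180 = 137.257°.
Going east by 137.257° from -63.471° reaches +73.786° without touching 180°.

No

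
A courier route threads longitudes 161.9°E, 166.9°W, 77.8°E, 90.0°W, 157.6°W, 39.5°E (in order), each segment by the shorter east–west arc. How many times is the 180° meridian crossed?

Leg 1: +161.9° → -166.9°, shortest Δλ = 31.2° (east) — crosses 180°.
Leg 2: -166.9° → +77.8°, shortest Δλ = -115.3° (west) — crosses 180°.
Leg 3: +77.8° → -90.0°, shortest Δλ = -167.8° (west) — does not cross 180°.
Leg 4: -90.0° → -157.6°, shortest Δλ = -67.6° (west) — does not cross 180°.
Leg 5: -157.6° → +39.5°, shortest Δλ = -162.9° (west) — crosses 180°.
Total crossings: 3.

3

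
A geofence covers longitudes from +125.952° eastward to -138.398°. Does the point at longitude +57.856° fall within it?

No

Band width going east from +125.952° to -138.398°: ((-138.398 − 125.952) mod 360) = 95.650°.
Offset of +57.856° east of the west edge: ((57.856 − 125.952) mod 360) = 291.904°.
291.904° > 95.650° ⇒ outside.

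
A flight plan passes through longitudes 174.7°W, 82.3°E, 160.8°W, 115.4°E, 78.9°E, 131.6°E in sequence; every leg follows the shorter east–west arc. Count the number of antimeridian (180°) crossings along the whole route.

Leg 1: -174.7° → +82.3°, shortest Δλ = -103.0° (west) — crosses 180°.
Leg 2: +82.3° → -160.8°, shortest Δλ = 116.9° (east) — crosses 180°.
Leg 3: -160.8° → +115.4°, shortest Δλ = -83.8° (west) — crosses 180°.
Leg 4: +115.4° → +78.9°, shortest Δλ = -36.5° (west) — does not cross 180°.
Leg 5: +78.9° → +131.6°, shortest Δλ = 52.7° (east) — does not cross 180°.
Total crossings: 3.

3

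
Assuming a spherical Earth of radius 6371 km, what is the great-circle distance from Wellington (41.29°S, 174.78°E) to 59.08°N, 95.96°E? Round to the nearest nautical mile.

Δλ = 95.96 − 174.78 = -78.82°.
Δφ = 59.08 − -41.29 = 100.37°.
a = sin²(Δφ/2) + cos φ₁ · cos φ₂ · sin²(Δλ/2) = 0.745617.
c = 2·atan2(√a, √(1−a)) = 2.08430 rad → d = 6371·c ≈ 13279.09 km ≈ 7170.13 nmi.

7170 nmi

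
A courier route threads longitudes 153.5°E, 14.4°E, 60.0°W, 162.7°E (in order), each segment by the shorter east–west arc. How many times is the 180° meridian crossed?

1

Leg 1: +153.5° → +14.4°, shortest Δλ = -139.1° (west) — does not cross 180°.
Leg 2: +14.4° → -60.0°, shortest Δλ = -74.4° (west) — does not cross 180°.
Leg 3: -60.0° → +162.7°, shortest Δλ = -137.3° (west) — crosses 180°.
Total crossings: 1.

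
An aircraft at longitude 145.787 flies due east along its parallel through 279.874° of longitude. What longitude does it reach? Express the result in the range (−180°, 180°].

Start at +145.787°; shift +279.874° → +425.661°.
+425.661° lies outside (−180°, 180°]; subtract 360° → +65.661°.

+65.661°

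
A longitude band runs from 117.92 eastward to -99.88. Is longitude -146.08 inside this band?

Yes

Band width going east from +117.92° to -99.88°: ((-99.88 − 117.92) mod 360) = 142.20°.
Offset of -146.08° east of the west edge: ((-146.08 − 117.92) mod 360) = 96.00°.
96.00° ≤ 142.20° ⇒ inside.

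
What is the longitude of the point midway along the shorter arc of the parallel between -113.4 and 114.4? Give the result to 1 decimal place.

-179.5°

Signed shortest Δλ from -113.4° to +114.4° is -132.2°.
Midpoint longitude = -113.4° + (-132.2°)/2 = -113.4° − 66.1° = -179.5°.
(The naïve average (-113.4 + +114.4)/2 = 0.5° is on the wrong side of the globe.)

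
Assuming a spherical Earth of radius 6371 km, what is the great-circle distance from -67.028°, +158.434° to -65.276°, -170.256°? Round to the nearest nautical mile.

Δλ = -170.256 − 158.434 = -328.690°; wrapped into (−180°, 180°]: 31.310°.
Δφ = -65.276 − -67.028 = 1.752°.
a = sin²(Δφ/2) + cos φ₁ · cos φ₂ · sin²(Δλ/2) = 0.012120.
c = 2·atan2(√a, √(1−a)) = 0.22063 rad → d = 6371·c ≈ 1405.61 km ≈ 758.97 nmi.

759 nmi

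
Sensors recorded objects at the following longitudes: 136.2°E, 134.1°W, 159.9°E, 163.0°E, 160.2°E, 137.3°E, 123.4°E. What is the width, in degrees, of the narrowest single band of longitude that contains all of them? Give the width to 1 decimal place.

102.5°

Sort the longitudes: -134.1°, +123.4°, +136.2°, +137.3°, +159.9°, +160.2°, +163.0°.
Eastward gaps between consecutive values (wrapping around): 257.5°, 12.8°, 1.1°, 22.6°, 0.3°, 2.8°, 62.9°.
Largest gap = 257.5° ⇒ minimal covering band is its complement: 360° − 257.5° = 102.5°.
Band runs from +123.4° eastward to -134.1°, crossing the antimeridian.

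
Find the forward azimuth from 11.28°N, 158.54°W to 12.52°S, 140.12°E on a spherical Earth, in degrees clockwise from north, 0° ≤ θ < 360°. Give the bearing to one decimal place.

250.5°

Δλ = 140.12 − -158.54 = 298.66°; wrapped into (−180°, 180°]: -61.34°.
θ = atan2( sin Δλ · cos φ₂ , cos φ₁ · sin φ₂ − sin φ₁ · cos φ₂ · cos Δλ )
  = atan2(-0.85662, -0.30418) = -109.549° → normalised to [0°, 360°): 250.451°.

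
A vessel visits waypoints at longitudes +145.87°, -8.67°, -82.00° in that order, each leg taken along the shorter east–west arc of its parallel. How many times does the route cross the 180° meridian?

Leg 1: +145.87° → -8.67°, shortest Δλ = -154.54° (west) — does not cross 180°.
Leg 2: -8.67° → -82.00°, shortest Δλ = -73.33° (west) — does not cross 180°.
Total crossings: 0.

0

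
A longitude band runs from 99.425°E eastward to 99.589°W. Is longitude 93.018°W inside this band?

No

Band width going east from +99.425° to -99.589°: ((-99.589 − 99.425) mod 360) = 160.986°.
Offset of -93.018° east of the west edge: ((-93.018 − 99.425) mod 360) = 167.557°.
167.557° > 160.986° ⇒ outside.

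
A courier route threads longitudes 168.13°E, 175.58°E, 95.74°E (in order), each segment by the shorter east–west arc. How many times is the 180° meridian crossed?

0

Leg 1: +168.13° → +175.58°, shortest Δλ = 7.45° (east) — does not cross 180°.
Leg 2: +175.58° → +95.74°, shortest Δλ = -79.84° (west) — does not cross 180°.
Total crossings: 0.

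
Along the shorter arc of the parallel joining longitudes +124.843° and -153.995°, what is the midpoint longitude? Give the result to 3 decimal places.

+165.424°

Signed shortest Δλ from +124.843° to -153.995° is +81.162°.
Midpoint longitude = +124.843° + (+81.162°)/2 = +124.843° + 40.581° = +165.424°.
(The naïve average (+124.843 + -153.995)/2 = -14.576° is on the wrong side of the globe.)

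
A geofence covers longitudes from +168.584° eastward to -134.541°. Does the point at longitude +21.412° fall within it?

Band width going east from +168.584° to -134.541°: ((-134.541 − 168.584) mod 360) = 56.875°.
Offset of +21.412° east of the west edge: ((21.412 − 168.584) mod 360) = 212.828°.
212.828° > 56.875° ⇒ outside.

No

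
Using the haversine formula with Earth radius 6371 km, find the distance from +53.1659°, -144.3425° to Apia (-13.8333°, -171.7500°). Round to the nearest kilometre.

7896 km

Δλ = -171.7500 − -144.3425 = -27.4075°.
Δφ = -13.8333 − 53.1659 = -66.9992°.
a = sin²(Δφ/2) + cos φ₁ · cos φ₂ · sin²(Δλ/2) = 0.337298.
c = 2·atan2(√a, √(1−a)) = 1.23936 rad → d = 6371·c ≈ 7895.94 km.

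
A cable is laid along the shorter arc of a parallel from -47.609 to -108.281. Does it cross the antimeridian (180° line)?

Signed shortest Δλ = ((-108.281 − -47.609 + 180) mod 360) − 180 = -60.672°.
Going west by 60.672° from -47.609° reaches -108.281° without touching 180°.

No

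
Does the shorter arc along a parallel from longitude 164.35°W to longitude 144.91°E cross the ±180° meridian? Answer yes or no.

Yes

Naïve |144.91 − -164.35| = 309.26° > 180°, so the shorter arc goes the other way round — across 180°.
Signed shortest Δλ = ((144.91 − -164.35 + 180) mod 360) − 180 = -50.74°.
Going west by 50.74° from -164.35° passes through 180° before reaching +144.91°.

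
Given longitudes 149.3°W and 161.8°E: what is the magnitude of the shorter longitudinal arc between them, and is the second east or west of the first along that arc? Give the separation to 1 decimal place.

Raw difference: 161.8 − -149.3 = 311.1°.
Normalise into (−180°, 180°]: 311.1° − 360° = -48.9°.
Negative ⇒ the second point lies to the west; separation 48.9°.

48.9° west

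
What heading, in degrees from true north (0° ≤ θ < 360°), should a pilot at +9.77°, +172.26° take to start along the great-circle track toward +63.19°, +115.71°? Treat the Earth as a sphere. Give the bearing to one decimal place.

Δλ = 115.71 − 172.26 = -56.55°.
θ = atan2( sin Δλ · cos φ₂ , cos φ₁ · sin φ₂ − sin φ₁ · cos φ₂ · cos Δλ )
  = atan2(-0.37633, 0.83737) = -24.200° → normalised to [0°, 360°): 335.800°.

335.8°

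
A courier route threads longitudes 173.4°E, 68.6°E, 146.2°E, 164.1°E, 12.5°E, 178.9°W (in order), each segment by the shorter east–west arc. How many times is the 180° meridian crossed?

1

Leg 1: +173.4° → +68.6°, shortest Δλ = -104.8° (west) — does not cross 180°.
Leg 2: +68.6° → +146.2°, shortest Δλ = 77.6° (east) — does not cross 180°.
Leg 3: +146.2° → +164.1°, shortest Δλ = 17.9° (east) — does not cross 180°.
Leg 4: +164.1° → +12.5°, shortest Δλ = -151.6° (west) — does not cross 180°.
Leg 5: +12.5° → -178.9°, shortest Δλ = 168.6° (east) — crosses 180°.
Total crossings: 1.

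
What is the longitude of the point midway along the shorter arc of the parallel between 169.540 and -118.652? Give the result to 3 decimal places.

-154.556°

Signed shortest Δλ from +169.540° to -118.652° is +71.808°.
Midpoint longitude = +169.540° + (+71.808°)/2 = +169.540° + 35.904° = +205.444°.
Normalise into (−180°, 180°]: -154.556°.
(The naïve average (+169.540 + -118.652)/2 = 25.444° is on the wrong side of the globe.)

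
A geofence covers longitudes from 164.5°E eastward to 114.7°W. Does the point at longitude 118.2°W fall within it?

Band width going east from +164.5° to -114.7°: ((-114.7 − 164.5) mod 360) = 80.8°.
Offset of -118.2° east of the west edge: ((-118.2 − 164.5) mod 360) = 77.3°.
77.3° ≤ 80.8° ⇒ inside.

Yes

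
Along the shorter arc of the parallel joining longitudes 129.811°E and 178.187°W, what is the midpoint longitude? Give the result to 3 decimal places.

155.812°E

Signed shortest Δλ from +129.811° to -178.187° is +52.002°.
Midpoint longitude = +129.811° + (+52.002°)/2 = +129.811° + 26.001° = +155.812°.
(The naïve average (+129.811 + -178.187)/2 = -24.188° is on the wrong side of the globe.)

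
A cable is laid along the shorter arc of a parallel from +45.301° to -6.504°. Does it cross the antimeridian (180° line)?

No

Signed shortest Δλ = ((-6.504 − 45.301 + 180) mod 360) − 180 = -51.805°.
Going west by 51.805° from +45.301° reaches -6.504° without touching 180°.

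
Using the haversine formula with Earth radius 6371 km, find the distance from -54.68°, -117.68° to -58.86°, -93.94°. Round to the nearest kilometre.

1510 km

Δλ = -93.94 − -117.68 = 23.74°.
Δφ = -58.86 − -54.68 = -4.18°.
a = sin²(Δφ/2) + cos φ₁ · cos φ₂ · sin²(Δλ/2) = 0.013979.
c = 2·atan2(√a, √(1−a)) = 0.23702 rad → d = 6371·c ≈ 1510.08 km.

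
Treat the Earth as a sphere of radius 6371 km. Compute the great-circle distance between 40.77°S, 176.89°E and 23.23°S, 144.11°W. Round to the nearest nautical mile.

Δλ = -144.11 − 176.89 = -321.00°; wrapped into (−180°, 180°]: 39.00°.
Δφ = -23.23 − -40.77 = 17.54°.
a = sin²(Δφ/2) + cos φ₁ · cos φ₂ · sin²(Δλ/2) = 0.100793.
c = 2·atan2(√a, √(1−a)) = 0.64614 rad → d = 6371·c ≈ 4116.56 km ≈ 2222.76 nmi.

2223 nmi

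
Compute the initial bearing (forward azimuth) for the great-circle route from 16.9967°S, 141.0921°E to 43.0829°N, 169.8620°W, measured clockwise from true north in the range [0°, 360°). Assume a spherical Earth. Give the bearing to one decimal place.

Δλ = -169.8620 − 141.0921 = -310.9541°; wrapped into (−180°, 180°]: 49.0459°.
θ = atan2( sin Δλ · cos φ₂ , cos φ₁ · sin φ₂ − sin φ₁ · cos φ₂ · cos Δλ )
  = atan2(0.55160, 0.79316) = 34.816° → normalised to [0°, 360°): 34.816°.

34.8°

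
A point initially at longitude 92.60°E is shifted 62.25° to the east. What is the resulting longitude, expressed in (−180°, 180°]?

154.85°E

Start at +92.60°; shift +62.25° → +154.85°.
+154.85° already lies in (−180°, 180°].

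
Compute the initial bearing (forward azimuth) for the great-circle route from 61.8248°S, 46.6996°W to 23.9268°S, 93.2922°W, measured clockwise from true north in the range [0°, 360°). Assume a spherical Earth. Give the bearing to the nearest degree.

Δλ = -93.2922 − -46.6996 = -46.5926°.
θ = atan2( sin Δλ · cos φ₂ , cos φ₁ · sin φ₂ − sin φ₁ · cos φ₂ · cos Δλ )
  = atan2(-0.66405, 0.36220) = -61.390° → normalised to [0°, 360°): 298.610°.

299°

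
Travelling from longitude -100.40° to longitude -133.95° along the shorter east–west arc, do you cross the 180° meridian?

Signed shortest Δλ = ((-133.95 − -100.40 + 180) mod 360) − 180 = -33.55°.
Going west by 33.55° from -100.40° reaches -133.95° without touching 180°.

No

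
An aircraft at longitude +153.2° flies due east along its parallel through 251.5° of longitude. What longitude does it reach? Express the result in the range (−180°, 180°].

Start at +153.2°; shift +251.5° → +404.7°.
+404.7° lies outside (−180°, 180°]; subtract 360° → +44.7°.

+44.7°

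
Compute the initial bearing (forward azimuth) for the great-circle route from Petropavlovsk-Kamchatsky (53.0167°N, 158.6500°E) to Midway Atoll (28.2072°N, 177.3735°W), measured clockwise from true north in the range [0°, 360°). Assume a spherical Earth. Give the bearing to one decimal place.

Δλ = -177.3735 − 158.6500 = -336.0235°; wrapped into (−180°, 180°]: 23.9765°.
θ = atan2( sin Δλ · cos φ₂ , cos φ₁ · sin φ₂ − sin φ₁ · cos φ₂ · cos Δλ )
  = atan2(0.35810, -0.35886) = 135.060° → normalised to [0°, 360°): 135.060°.

135.1°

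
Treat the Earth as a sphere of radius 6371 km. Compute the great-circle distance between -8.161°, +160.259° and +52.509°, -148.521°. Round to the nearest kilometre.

Δλ = -148.521 − 160.259 = -308.780°; wrapped into (−180°, 180°]: 51.220°.
Δφ = 52.509 − -8.161 = 60.670°.
a = sin²(Δφ/2) + cos φ₁ · cos φ₂ · sin²(Δλ/2) = 0.367643.
c = 2·atan2(√a, √(1−a)) = 1.30289 rad → d = 6371·c ≈ 8300.71 km.

8301 km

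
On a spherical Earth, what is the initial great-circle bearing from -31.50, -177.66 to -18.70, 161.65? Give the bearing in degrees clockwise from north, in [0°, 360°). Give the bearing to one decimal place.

Δλ = 161.65 − -177.66 = 339.31°; wrapped into (−180°, 180°]: -20.69°.
θ = atan2( sin Δλ · cos φ₂ , cos φ₁ · sin φ₂ − sin φ₁ · cos φ₂ · cos Δλ )
  = atan2(-0.33466, 0.18963) = -60.463° → normalised to [0°, 360°): 299.537°.

299.5°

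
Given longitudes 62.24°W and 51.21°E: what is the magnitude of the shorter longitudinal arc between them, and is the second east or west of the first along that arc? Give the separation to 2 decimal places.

Raw difference: 51.21 − -62.24 = 113.45°.
Normalise into (−180°, 180°]: 113.45° stays 113.45°.
Positive ⇒ the second point lies to the east; separation 113.45°.

113.45° east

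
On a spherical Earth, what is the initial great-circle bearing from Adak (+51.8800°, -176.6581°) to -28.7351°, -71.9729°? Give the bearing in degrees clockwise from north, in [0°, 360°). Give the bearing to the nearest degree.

98°

Δλ = -71.9729 − -176.6581 = 104.6852°.
θ = atan2( sin Δλ · cos φ₂ , cos φ₁ · sin φ₂ − sin φ₁ · cos φ₂ · cos Δλ )
  = atan2(0.84821, -0.12190) = 98.178° → normalised to [0°, 360°): 98.178°.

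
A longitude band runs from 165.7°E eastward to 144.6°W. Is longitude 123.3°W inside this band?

No

Band width going east from +165.7° to -144.6°: ((-144.6 − 165.7) mod 360) = 49.7°.
Offset of -123.3° east of the west edge: ((-123.3 − 165.7) mod 360) = 71.0°.
71.0° > 49.7° ⇒ outside.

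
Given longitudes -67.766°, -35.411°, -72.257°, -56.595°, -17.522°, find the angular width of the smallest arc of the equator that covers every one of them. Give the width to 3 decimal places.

54.735°

Sort the longitudes: -72.257°, -67.766°, -56.595°, -35.411°, -17.522°.
Eastward gaps between consecutive values (wrapping around): 4.491°, 11.171°, 21.184°, 17.889°, 305.265°.
Largest gap = 305.265° ⇒ minimal covering band is its complement: 360° − 305.265° = 54.735°.
Band runs from -72.257° eastward to -17.522°.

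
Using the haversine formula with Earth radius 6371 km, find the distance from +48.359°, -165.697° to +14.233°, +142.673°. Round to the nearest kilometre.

6038 km

Δλ = 142.673 − -165.697 = 308.370°; wrapped into (−180°, 180°]: -51.630°.
Δφ = 14.233 − 48.359 = -34.126°.
a = sin²(Δφ/2) + cos φ₁ · cos φ₂ · sin²(Δλ/2) = 0.208232.
c = 2·atan2(√a, √(1−a)) = 0.94772 rad → d = 6371·c ≈ 6037.92 km.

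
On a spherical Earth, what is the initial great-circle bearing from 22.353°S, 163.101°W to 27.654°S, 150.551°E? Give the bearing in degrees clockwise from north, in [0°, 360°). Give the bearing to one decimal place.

252.9°

Δλ = 150.551 − -163.101 = 313.652°; wrapped into (−180°, 180°]: -46.348°.
θ = atan2( sin Δλ · cos φ₂ , cos φ₁ · sin φ₂ − sin φ₁ · cos φ₂ · cos Δλ )
  = atan2(-0.64089, -0.19672) = -107.064° → normalised to [0°, 360°): 252.936°.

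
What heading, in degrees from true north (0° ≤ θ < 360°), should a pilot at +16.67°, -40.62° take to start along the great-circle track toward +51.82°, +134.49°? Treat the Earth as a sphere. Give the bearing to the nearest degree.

3°

Δλ = 134.49 − -40.62 = 175.11°.
θ = atan2( sin Δλ · cos φ₂ , cos φ₁ · sin φ₂ − sin φ₁ · cos φ₂ · cos Δλ )
  = atan2(0.05269, 0.92971) = 3.244° → normalised to [0°, 360°): 3.244°.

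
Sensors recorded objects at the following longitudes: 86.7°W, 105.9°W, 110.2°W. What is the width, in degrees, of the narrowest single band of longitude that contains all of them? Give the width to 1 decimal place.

23.5°

Sort the longitudes: -110.2°, -105.9°, -86.7°.
Eastward gaps between consecutive values (wrapping around): 4.3°, 19.2°, 336.5°.
Largest gap = 336.5° ⇒ minimal covering band is its complement: 360° − 336.5° = 23.5°.
Band runs from -110.2° eastward to -86.7°.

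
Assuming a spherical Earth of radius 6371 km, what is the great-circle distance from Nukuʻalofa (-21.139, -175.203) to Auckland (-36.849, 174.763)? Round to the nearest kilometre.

Δλ = 174.763 − -175.203 = 349.966°; wrapped into (−180°, 180°]: -10.034°.
Δφ = -36.849 − -21.139 = -15.710°.
a = sin²(Δφ/2) + cos φ₁ · cos φ₂ · sin²(Δλ/2) = 0.024386.
c = 2·atan2(√a, √(1−a)) = 0.31360 rad → d = 6371·c ≈ 1997.96 km.

1998 km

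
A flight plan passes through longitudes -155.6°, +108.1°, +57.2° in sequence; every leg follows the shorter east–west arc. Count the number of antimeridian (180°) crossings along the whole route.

1

Leg 1: -155.6° → +108.1°, shortest Δλ = -96.3° (west) — crosses 180°.
Leg 2: +108.1° → +57.2°, shortest Δλ = -50.9° (west) — does not cross 180°.
Total crossings: 1.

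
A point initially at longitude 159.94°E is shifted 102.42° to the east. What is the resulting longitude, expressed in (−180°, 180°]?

97.64°W

Start at +159.94°; shift +102.42° → +262.36°.
+262.36° lies outside (−180°, 180°]; subtract 360° → -97.64°.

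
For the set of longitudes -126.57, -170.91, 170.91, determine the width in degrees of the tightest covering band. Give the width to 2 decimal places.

Sort the longitudes: -170.91°, -126.57°, +170.91°.
Eastward gaps between consecutive values (wrapping around): 44.34°, 297.48°, 18.18°.
Largest gap = 297.48° ⇒ minimal covering band is its complement: 360° − 297.48° = 62.52°.
Band runs from +170.91° eastward to -126.57°, crossing the antimeridian.

62.52°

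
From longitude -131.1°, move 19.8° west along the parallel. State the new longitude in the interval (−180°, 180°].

-150.9°

Start at -131.1°; shift −19.8° → -150.9°.
-150.9° already lies in (−180°, 180°].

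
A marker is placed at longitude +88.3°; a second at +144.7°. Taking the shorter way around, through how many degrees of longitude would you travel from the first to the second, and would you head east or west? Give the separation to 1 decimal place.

Raw difference: 144.7 − 88.3 = 56.4°.
Normalise into (−180°, 180°]: 56.4° stays 56.4°.
Positive ⇒ the second point lies to the east; separation 56.4°.

56.4° east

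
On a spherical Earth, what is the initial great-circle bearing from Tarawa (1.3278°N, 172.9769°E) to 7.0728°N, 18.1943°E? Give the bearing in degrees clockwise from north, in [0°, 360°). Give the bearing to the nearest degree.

289°

Δλ = 18.1943 − 172.9769 = -154.7826°.
θ = atan2( sin Δλ · cos φ₂ , cos φ₁ · sin φ₂ − sin φ₁ · cos φ₂ · cos Δλ )
  = atan2(-0.42281, 0.14390) = -71.204° → normalised to [0°, 360°): 288.796°.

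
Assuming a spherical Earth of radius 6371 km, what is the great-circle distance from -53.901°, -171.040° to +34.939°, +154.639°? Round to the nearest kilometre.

Δλ = 154.639 − -171.040 = 325.679°; wrapped into (−180°, 180°]: -34.321°.
Δφ = 34.939 − -53.901 = 88.840°.
a = sin²(Δφ/2) + cos φ₁ · cos φ₂ · sin²(Δλ/2) = 0.531924.
c = 2·atan2(√a, √(1−a)) = 1.63469 rad → d = 6371·c ≈ 10414.60 km.

10415 km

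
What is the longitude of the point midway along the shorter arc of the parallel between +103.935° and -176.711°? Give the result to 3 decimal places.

Signed shortest Δλ from +103.935° to -176.711° is +79.354°.
Midpoint longitude = +103.935° + (+79.354°)/2 = +103.935° + 39.677° = +143.612°.
(The naïve average (+103.935 + -176.711)/2 = -36.388° is on the wrong side of the globe.)

+143.612°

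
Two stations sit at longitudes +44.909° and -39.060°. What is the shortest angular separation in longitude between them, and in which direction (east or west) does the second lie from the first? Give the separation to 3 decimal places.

83.969° west

Raw difference: -39.060 − 44.909 = -83.969°.
Normalise into (−180°, 180°]: -83.969° stays -83.969°.
Negative ⇒ the second point lies to the west; separation 83.969°.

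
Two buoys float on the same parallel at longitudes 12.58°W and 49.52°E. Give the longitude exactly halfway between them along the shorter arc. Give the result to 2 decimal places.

18.47°E

Signed shortest Δλ from -12.58° to +49.52° is +62.10°.
Midpoint longitude = -12.58° + (+62.10°)/2 = -12.58° + 31.05° = +18.47°.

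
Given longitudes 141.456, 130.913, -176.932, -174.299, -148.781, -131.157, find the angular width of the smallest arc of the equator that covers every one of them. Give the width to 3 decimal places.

97.930°

Sort the longitudes: -176.932°, -174.299°, -148.781°, -131.157°, +130.913°, +141.456°.
Eastward gaps between consecutive values (wrapping around): 2.633°, 25.518°, 17.624°, 262.070°, 10.543°, 41.612°.
Largest gap = 262.070° ⇒ minimal covering band is its complement: 360° − 262.070° = 97.930°.
Band runs from +130.913° eastward to -131.157°, crossing the antimeridian.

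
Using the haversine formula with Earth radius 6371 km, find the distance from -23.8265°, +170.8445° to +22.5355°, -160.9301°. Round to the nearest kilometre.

5990 km

Δλ = -160.9301 − 170.8445 = -331.7746°; wrapped into (−180°, 180°]: 28.2254°.
Δφ = 22.5355 − -23.8265 = 46.3620°.
a = sin²(Δφ/2) + cos φ₁ · cos φ₂ · sin²(Δλ/2) = 0.205183.
c = 2·atan2(√a, √(1−a)) = 0.94019 rad → d = 6371·c ≈ 5989.96 km.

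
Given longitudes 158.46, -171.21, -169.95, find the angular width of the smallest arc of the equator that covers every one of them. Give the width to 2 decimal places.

31.59°

Sort the longitudes: -171.21°, -169.95°, +158.46°.
Eastward gaps between consecutive values (wrapping around): 1.26°, 328.41°, 30.33°.
Largest gap = 328.41° ⇒ minimal covering band is its complement: 360° − 328.41° = 31.59°.
Band runs from +158.46° eastward to -169.95°, crossing the antimeridian.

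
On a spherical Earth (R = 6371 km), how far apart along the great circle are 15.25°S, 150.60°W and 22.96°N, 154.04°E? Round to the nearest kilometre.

Δλ = 154.04 − -150.60 = 304.64°; wrapped into (−180°, 180°]: -55.36°.
Δφ = 22.96 − -15.25 = 38.21°.
a = sin²(Δφ/2) + cos φ₁ · cos φ₂ · sin²(Δλ/2) = 0.298824.
c = 2·atan2(√a, √(1−a)) = 1.15671 rad → d = 6371·c ≈ 7369.41 km.

7369 km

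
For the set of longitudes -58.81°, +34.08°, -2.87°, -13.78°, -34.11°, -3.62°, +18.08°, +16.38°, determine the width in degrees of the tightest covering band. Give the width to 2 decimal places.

92.89°

Sort the longitudes: -58.81°, -34.11°, -13.78°, -3.62°, -2.87°, +16.38°, +18.08°, +34.08°.
Eastward gaps between consecutive values (wrapping around): 24.70°, 20.33°, 10.16°, 0.75°, 19.25°, 1.70°, 16.00°, 267.11°.
Largest gap = 267.11° ⇒ minimal covering band is its complement: 360° − 267.11° = 92.89°.
Band runs from -58.81° eastward to +34.08°.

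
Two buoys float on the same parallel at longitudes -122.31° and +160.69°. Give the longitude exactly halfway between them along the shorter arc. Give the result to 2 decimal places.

Signed shortest Δλ from -122.31° to +160.69° is -77.00°.
Midpoint longitude = -122.31° + (-77.00°)/2 = -122.31° − 38.50° = -160.81°.
(The naïve average (-122.31 + +160.69)/2 = 19.19° is on the wrong side of the globe.)

-160.81°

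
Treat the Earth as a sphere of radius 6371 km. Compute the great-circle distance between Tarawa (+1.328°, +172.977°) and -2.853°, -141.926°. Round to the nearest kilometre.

5034 km

Δλ = -141.926 − 172.977 = -314.903°; wrapped into (−180°, 180°]: 45.097°.
Δφ = -2.853 − 1.328 = -4.181°.
a = sin²(Δφ/2) + cos φ₁ · cos φ₂ · sin²(Δλ/2) = 0.148155.
c = 2·atan2(√a, √(1−a)) = 0.79022 rad → d = 6371·c ≈ 5034.48 km.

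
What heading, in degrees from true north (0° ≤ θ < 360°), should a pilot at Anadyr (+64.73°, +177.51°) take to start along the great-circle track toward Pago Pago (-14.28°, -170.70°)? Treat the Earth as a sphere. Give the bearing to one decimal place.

Δλ = -170.70 − 177.51 = -348.21°; wrapped into (−180°, 180°]: 11.79°.
θ = atan2( sin Δλ · cos φ₂ , cos φ₁ · sin φ₂ − sin φ₁ · cos φ₂ · cos Δλ )
  = atan2(0.19801, -0.96317) = 168.383° → normalised to [0°, 360°): 168.383°.

168.4°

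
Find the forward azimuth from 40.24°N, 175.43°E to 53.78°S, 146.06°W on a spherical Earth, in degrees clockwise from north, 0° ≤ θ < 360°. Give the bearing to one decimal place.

158.1°

Δλ = -146.06 − 175.43 = -321.49°; wrapped into (−180°, 180°]: 38.51°.
θ = atan2( sin Δλ · cos φ₂ , cos φ₁ · sin φ₂ − sin φ₁ · cos φ₂ · cos Δλ )
  = atan2(0.36792, -0.91452) = 158.085° → normalised to [0°, 360°): 158.085°.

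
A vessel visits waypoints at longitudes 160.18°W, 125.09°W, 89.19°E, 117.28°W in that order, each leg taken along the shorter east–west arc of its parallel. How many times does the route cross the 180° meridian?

2

Leg 1: -160.18° → -125.09°, shortest Δλ = 35.09° (east) — does not cross 180°.
Leg 2: -125.09° → +89.19°, shortest Δλ = -145.72° (west) — crosses 180°.
Leg 3: +89.19° → -117.28°, shortest Δλ = 153.53° (east) — crosses 180°.
Total crossings: 2.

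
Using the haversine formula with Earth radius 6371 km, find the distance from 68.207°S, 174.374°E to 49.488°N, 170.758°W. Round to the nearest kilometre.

Δλ = -170.758 − 174.374 = -345.132°; wrapped into (−180°, 180°]: 14.868°.
Δφ = 49.488 − -68.207 = 117.695°.
a = sin²(Δφ/2) + cos φ₁ · cos φ₂ · sin²(Δλ/2) = 0.736420.
c = 2·atan2(√a, √(1−a)) = 2.06331 rad → d = 6371·c ≈ 13145.33 km.

13145 km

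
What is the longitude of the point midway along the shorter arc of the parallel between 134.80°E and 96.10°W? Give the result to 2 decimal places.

160.65°W

Signed shortest Δλ from +134.80° to -96.10° is +129.10°.
Midpoint longitude = +134.80° + (+129.10°)/2 = +134.80° + 64.55° = +199.35°.
Normalise into (−180°, 180°]: -160.65°.
(The naïve average (+134.80 + -96.10)/2 = 19.35° is on the wrong side of the globe.)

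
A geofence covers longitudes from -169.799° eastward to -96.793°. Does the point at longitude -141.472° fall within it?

Band width going east from -169.799° to -96.793°: ((-96.793 − -169.799) mod 360) = 73.006°.
Offset of -141.472° east of the west edge: ((-141.472 − -169.799) mod 360) = 28.327°.
28.327° ≤ 73.006° ⇒ inside.

Yes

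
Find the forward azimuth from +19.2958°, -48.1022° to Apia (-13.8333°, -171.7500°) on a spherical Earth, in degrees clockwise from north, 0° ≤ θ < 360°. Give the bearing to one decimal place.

266.6°

Δλ = -171.7500 − -48.1022 = -123.6478°.
θ = atan2( sin Δλ · cos φ₂ , cos φ₁ · sin φ₂ − sin φ₁ · cos φ₂ · cos Δλ )
  = atan2(-0.80831, -0.04788) = -93.390° → normalised to [0°, 360°): 266.610°.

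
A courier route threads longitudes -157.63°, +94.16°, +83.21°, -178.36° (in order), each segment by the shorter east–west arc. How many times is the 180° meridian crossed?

Leg 1: -157.63° → +94.16°, shortest Δλ = -108.21° (west) — crosses 180°.
Leg 2: +94.16° → +83.21°, shortest Δλ = -10.95° (west) — does not cross 180°.
Leg 3: +83.21° → -178.36°, shortest Δλ = 98.43° (east) — crosses 180°.
Total crossings: 2.

2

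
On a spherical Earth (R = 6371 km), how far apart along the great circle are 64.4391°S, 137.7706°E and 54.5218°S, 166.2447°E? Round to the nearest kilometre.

1924 km

Δλ = 166.2447 − 137.7706 = 28.4741°.
Δφ = -54.5218 − -64.4391 = 9.9173°.
a = sin²(Δφ/2) + cos φ₁ · cos φ₂ · sin²(Δλ/2) = 0.022618.
c = 2·atan2(√a, √(1−a)) = 0.30193 rad → d = 6371·c ≈ 1923.59 km.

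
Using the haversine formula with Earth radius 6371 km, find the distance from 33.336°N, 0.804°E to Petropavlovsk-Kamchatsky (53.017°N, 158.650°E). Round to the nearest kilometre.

Δλ = 158.650 − 0.804 = 157.846°.
Δφ = 53.017 − 33.336 = 19.681°.
a = sin²(Δφ/2) + cos φ₁ · cos φ₂ · sin²(Δλ/2) = 0.513252.
c = 2·atan2(√a, √(1−a)) = 1.59730 rad → d = 6371·c ≈ 10176.42 km.

10176 km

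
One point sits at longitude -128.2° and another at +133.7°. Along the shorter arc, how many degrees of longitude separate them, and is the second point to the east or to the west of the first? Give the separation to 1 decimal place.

Raw difference: 133.7 − -128.2 = 261.9°.
Normalise into (−180°, 180°]: 261.9° − 360° = -98.1°.
Negative ⇒ the second point lies to the west; separation 98.1°.

98.1° west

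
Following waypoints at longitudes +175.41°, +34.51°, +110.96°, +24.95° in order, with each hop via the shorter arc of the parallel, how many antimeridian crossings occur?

0

Leg 1: +175.41° → +34.51°, shortest Δλ = -140.9° (west) — does not cross 180°.
Leg 2: +34.51° → +110.96°, shortest Δλ = 76.45° (east) — does not cross 180°.
Leg 3: +110.96° → +24.95°, shortest Δλ = -86.01° (west) — does not cross 180°.
Total crossings: 0.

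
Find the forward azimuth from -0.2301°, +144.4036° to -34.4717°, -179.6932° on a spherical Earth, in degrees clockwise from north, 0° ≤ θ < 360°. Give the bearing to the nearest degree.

Δλ = -179.6932 − 144.4036 = -324.0968°; wrapped into (−180°, 180°]: 35.9032°.
θ = atan2( sin Δλ · cos φ₂ , cos φ₁ · sin φ₂ − sin φ₁ · cos φ₂ · cos Δλ )
  = atan2(0.48345, -0.56331) = 139.363° → normalised to [0°, 360°): 139.363°.

139°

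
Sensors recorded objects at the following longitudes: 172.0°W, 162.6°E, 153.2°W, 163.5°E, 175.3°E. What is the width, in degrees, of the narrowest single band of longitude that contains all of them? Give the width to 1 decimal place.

44.2°

Sort the longitudes: -172.0°, -153.2°, +162.6°, +163.5°, +175.3°.
Eastward gaps between consecutive values (wrapping around): 18.8°, 315.8°, 0.9°, 11.8°, 12.7°.
Largest gap = 315.8° ⇒ minimal covering band is its complement: 360° − 315.8° = 44.2°.
Band runs from +162.6° eastward to -153.2°, crossing the antimeridian.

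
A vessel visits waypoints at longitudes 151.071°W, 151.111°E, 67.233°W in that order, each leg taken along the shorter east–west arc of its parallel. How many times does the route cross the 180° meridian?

Leg 1: -151.071° → +151.111°, shortest Δλ = -57.818° (west) — crosses 180°.
Leg 2: +151.111° → -67.233°, shortest Δλ = 141.656° (east) — crosses 180°.
Total crossings: 2.

2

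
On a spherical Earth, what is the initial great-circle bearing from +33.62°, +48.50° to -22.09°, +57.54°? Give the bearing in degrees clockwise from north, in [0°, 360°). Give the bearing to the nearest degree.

170°

Δλ = 57.54 − 48.50 = 9.04°.
θ = atan2( sin Δλ · cos φ₂ , cos φ₁ · sin φ₂ − sin φ₁ · cos φ₂ · cos Δλ )
  = atan2(0.14559, -0.81982) = 169.930° → normalised to [0°, 360°): 169.930°.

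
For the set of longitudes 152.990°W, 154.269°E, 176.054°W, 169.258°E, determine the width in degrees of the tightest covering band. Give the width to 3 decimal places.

52.741°

Sort the longitudes: -176.054°, -152.990°, +154.269°, +169.258°.
Eastward gaps between consecutive values (wrapping around): 23.064°, 307.259°, 14.989°, 14.688°.
Largest gap = 307.259° ⇒ minimal covering band is its complement: 360° − 307.259° = 52.741°.
Band runs from +154.269° eastward to -152.990°, crossing the antimeridian.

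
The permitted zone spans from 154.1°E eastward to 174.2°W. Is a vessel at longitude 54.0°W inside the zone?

Band width going east from +154.1° to -174.2°: ((-174.2 − 154.1) mod 360) = 31.7°.
Offset of -54.0° east of the west edge: ((-54.0 − 154.1) mod 360) = 151.9°.
151.9° > 31.7° ⇒ outside.

No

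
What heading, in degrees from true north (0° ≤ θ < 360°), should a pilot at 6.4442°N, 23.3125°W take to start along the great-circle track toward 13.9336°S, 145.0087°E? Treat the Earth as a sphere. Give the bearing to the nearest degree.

124°

Δλ = 145.0087 − -23.3125 = 168.3212°.
θ = atan2( sin Δλ · cos φ₂ , cos φ₁ · sin φ₂ − sin φ₁ · cos φ₂ · cos Δλ )
  = atan2(0.19647, -0.13260) = 124.016° → normalised to [0°, 360°): 124.016°.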